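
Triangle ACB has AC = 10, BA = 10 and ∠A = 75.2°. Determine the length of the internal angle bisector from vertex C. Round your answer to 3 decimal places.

By the law of cosines, CB² = BA² + AC² − 2·BA·AC·cos A = 148.91, so CB ≈ 12.203.
Law of cosines again: cos C = (AC² + CB² − BA²)/(2·AC·CB) ≈ 0.61015, so ∠C ≈ 52.40°.
The bisector from C has length 2·AC·CB·cos(∠C/2)/(AC+CB) ≈ 9.8628.

t_C ≈ 9.863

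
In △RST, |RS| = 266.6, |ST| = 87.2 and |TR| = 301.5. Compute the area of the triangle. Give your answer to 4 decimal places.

area ≈ 11214.9194

Semiperimeter s = (87.2 + 301.5 + 266.6)/2 = 327.65.
Heron's formula: area = √(327.65·240.45·26.15·61.05) ≈ 11215.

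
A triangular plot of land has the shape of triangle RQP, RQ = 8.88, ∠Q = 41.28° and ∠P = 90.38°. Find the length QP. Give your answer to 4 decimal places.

The third angle is ∠R = 180° − ∠Q − ∠P = 48.34°.
Law of sines: QP = RQ·sin R/sin P ≈ 6.6344.

6.6344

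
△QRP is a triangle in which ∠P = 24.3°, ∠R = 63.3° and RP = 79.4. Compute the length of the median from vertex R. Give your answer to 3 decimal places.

The third angle is ∠Q = 180° − ∠R − ∠P = 92.40°.
Law of sines: PQ = RP·sin R/sin Q ≈ 70.996.
Law of sines: QR = RP·sin P/sin Q ≈ 32.703.
Median from R: ½√(2·QR² + 2·RP² − PQ²) ≈ 49.263.

m_R ≈ 49.263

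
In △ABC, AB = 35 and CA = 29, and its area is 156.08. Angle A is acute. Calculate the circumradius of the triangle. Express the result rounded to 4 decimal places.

18.8469

From area = ½·CA·AB·sin A, we get sin A = 2·area/(CA·AB) ≈ 0.30755.
Taking the acute solution, ∠A ≈ 17.91°.
Law of cosines then gives BC ≈ 11.593.
Circumradius = BC/(2 sin A) ≈ 18.847.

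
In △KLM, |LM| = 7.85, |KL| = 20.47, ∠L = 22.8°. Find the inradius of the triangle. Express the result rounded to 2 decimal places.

r ≈ 1.49

By the law of cosines, |MK|² = |KL|² + |LM|² − 2·|KL|·|LM|·cos L = 184.38, so |MK| ≈ 13.579.
Area = ½·|KL|·|LM|·sin L ≈ 31.135.
Semiperimeter s = (7.85+13.579+20.47)/2 = 20.949.
Inradius = area/s = 31.135/20.949 ≈ 1.4862.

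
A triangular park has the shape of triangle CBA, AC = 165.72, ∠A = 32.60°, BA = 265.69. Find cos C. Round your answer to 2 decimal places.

By the law of cosines, CB² = BA² + AC² − 2·BA·AC·cos A = 23868, so CB ≈ 154.49.
Law of cosines again: cos C = (AC² + CB² − BA²)/(2·AC·CB) ≈ -0.37614, so ∠C ≈ 112.10°.

-0.38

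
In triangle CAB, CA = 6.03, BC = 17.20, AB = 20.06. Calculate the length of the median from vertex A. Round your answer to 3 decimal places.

m_A ≈ 12.059

Median from A: ½√(2·CA² + 2·AB² − BC²) ≈ 12.059.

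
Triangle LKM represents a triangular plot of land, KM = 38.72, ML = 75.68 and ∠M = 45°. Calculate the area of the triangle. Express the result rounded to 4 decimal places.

Area = ½·KM·ML·sin M ≈ 1036.

area ≈ 1036.0280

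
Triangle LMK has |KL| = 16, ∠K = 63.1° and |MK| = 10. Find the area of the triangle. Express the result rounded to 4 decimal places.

area ≈ 71.3438

Area = ½·|MK|·|KL|·sin K ≈ 71.344.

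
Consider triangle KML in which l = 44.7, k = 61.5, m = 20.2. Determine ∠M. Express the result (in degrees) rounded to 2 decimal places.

12.28

By the law of cosines, cos M = (l² + k² − m²) / (2·l·k) ≈ 0.97712, so ∠M ≈ 12.28°.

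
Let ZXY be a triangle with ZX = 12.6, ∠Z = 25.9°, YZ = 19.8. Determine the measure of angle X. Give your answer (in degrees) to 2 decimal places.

121.07

By the law of cosines, XY² = YZ² + ZX² − 2·YZ·ZX·cos Z = 101.96, so XY ≈ 10.097.
Law of cosines again: cos X = (ZX² + XY² − YZ²)/(2·ZX·XY) ≈ -0.51610, so ∠X ≈ 121.07°.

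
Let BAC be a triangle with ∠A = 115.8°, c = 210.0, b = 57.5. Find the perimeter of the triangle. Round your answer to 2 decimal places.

By the law of cosines, a² = c² + b² − 2·c·b·cos A = 57917, so a ≈ 240.66.
Semiperimeter s = (57.5+240.66+210)/2 = 254.08.
Perimeter = 57.5 + 240.66 + 210 = 508.16.

508.16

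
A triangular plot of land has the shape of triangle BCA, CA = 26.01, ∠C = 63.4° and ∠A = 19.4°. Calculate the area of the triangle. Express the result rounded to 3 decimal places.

area ≈ 101.263

The third angle is ∠B = 180° − ∠C − ∠A = 97.20°.
Law of sines: AB = CA·sin C/sin B ≈ 23.442.
Law of sines: BC = CA·sin A/sin B ≈ 8.7082.
Area = ½·CA·AB·sin A ≈ 101.26.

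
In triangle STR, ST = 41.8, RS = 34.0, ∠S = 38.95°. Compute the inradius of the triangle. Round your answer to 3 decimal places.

8.749

By the law of cosines, TR² = RS² + ST² − 2·RS·ST·cos S = 692.72, so TR ≈ 26.32.
Area = ½·RS·ST·sin S ≈ 446.71.
Semiperimeter s = (26.32+34+41.8)/2 = 51.06.
Inradius = area/s = 446.71/51.06 ≈ 8.7488.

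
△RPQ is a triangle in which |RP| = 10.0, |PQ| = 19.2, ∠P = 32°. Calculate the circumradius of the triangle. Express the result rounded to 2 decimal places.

By the law of cosines, |QR|² = |RP|² + |PQ|² − 2·|RP|·|PQ|·cos P = 142.99, so |QR| ≈ 11.958.
Area = ½·|RP|·|PQ|·sin P ≈ 50.872.
Circumradius = |QR|/(2 sin P) ≈ 11.283.

11.28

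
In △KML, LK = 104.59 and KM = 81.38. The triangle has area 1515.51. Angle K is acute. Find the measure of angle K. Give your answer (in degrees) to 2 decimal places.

From area = ½·LK·KM·sin K, we get sin K = 2·area/(LK·KM) ≈ 0.35611.
Taking the acute solution, ∠K ≈ 20.86°.

∠K ≈ 20.86°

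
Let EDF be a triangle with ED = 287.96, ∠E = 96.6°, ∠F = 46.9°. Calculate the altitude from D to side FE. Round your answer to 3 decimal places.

286.052

The third angle is ∠D = 180° − ∠F − ∠E = 36.50°.
Law of sines: DF = ED·sin E/sin F ≈ 391.76.
Law of sines: FE = ED·sin D/sin F ≈ 234.59.
Area = ½·ED·DF·sin D ≈ 33552.
The altitude from D has length 2·area/FE ≈ 286.05.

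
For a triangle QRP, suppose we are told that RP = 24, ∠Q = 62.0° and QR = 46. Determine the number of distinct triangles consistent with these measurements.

0

QR·sin Q = 46·sin(62.0°) ≈ 40.62.
Since RP = 24 < 40.62 = QR sin Q, no triangle exists.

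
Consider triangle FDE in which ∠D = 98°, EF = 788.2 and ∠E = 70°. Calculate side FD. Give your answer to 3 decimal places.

The third angle is ∠F = 180° − ∠D − ∠E = 12.00°.
Law of sines: FD = EF·sin E/sin D ≈ 747.94.

747.945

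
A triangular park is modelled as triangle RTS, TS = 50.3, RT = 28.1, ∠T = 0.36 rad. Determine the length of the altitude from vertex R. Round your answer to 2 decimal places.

By the law of cosines, SR² = RT² + TS² − 2·RT·TS·cos T = 674.05, so SR ≈ 25.962.
Area = ½·RT·TS·sin T ≈ 248.96.
The altitude from R has length 2·area/TS ≈ 9.8989.

9.90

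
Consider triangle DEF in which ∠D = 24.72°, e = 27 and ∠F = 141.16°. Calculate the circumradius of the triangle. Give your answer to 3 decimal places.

R ≈ 55.338

The third angle is ∠E = 180° − ∠F − ∠D = 14.12°.
Law of sines: d = e·sin D/sin E ≈ 46.283.
Law of sines: f = e·sin F/sin E ≈ 69.411.
Circumradius = e/(2 sin E) ≈ 55.338.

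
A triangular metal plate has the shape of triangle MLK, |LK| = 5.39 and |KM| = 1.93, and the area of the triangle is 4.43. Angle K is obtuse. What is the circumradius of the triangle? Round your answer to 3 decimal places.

R ≈ 3.880

From area = ½·|LK|·|KM|·sin K, we get sin K = 2·area/(|LK|·|KM|) ≈ 0.85170.
Taking the obtuse solution, ∠K ≈ 121.60°.
Law of cosines then gives |ML| ≈ 6.6091.
Circumradius = |ML|/(2 sin K) ≈ 3.8799.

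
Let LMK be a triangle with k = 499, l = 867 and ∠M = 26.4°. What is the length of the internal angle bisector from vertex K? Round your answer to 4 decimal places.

595.7497

By the law of cosines, m² = k² + l² − 2·k·l·cos M = 2.2566e+05, so m ≈ 475.04.
Law of cosines again: cos K = (l² + m² − k²)/(2·l·m) ≈ 0.88422, so ∠K ≈ 27.84°.
The bisector from K has length 2·l·m·cos(∠K/2)/(l+m) ≈ 595.75.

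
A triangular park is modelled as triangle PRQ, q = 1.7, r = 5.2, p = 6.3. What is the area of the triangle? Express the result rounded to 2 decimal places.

3.69

Semiperimeter s = (6.3 + 5.2 + 1.7)/2 = 6.6.
Heron's formula: area = √(6.6·0.3·1.4·4.9) ≈ 3.6855.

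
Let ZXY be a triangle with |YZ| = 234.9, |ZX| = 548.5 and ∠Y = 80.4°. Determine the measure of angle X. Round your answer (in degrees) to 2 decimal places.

Law of sines: sin X = |YZ|·sin Y/|ZX| ≈ 0.42226.
Since |ZX| ≥ |YZ|, only the acute value applies: ∠X ≈ 24.98°.
Then ∠Z = 180° − ∠Y − ∠X ≈ 74.62°.

24.98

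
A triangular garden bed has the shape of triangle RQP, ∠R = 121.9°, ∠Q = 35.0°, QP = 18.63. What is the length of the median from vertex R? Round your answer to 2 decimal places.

The third angle is ∠P = 180° − ∠R − ∠Q = 23.10°.
Law of sines: PR = QP·sin Q/sin R ≈ 12.587.
Law of sines: RQ = QP·sin P/sin R ≈ 8.6095.
Median from R: ½√(2·PR² + 2·RQ² − QP²) ≈ 5.4318.

m_R ≈ 5.43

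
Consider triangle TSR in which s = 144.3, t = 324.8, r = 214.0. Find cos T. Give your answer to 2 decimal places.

By the law of cosines, cos T = (s² + r² − t²) / (2·s·r) ≈ -0.62947, so ∠T ≈ 129.01°.

cos T ≈ -0.63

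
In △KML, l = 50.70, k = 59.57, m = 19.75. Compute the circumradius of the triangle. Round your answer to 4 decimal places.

By the law of cosines, cos K = (m² + l² − k²) / (2·m·l) ≈ -0.29363, so ∠K ≈ 107.08°.
Circumradius = k/(2 sin K) ≈ 31.158.

31.1585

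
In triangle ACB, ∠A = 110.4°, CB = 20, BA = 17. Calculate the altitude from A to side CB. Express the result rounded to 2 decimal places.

Law of sines: sin C = BA·sin A/CB ≈ 0.79669.
Since CB ≥ BA, only the acute value applies: ∠C ≈ 52.82°.
Then ∠B = 180° − ∠A − ∠C ≈ 16.78°.
Law of sines gives AC = CB·sin B/sin A ≈ 6.162.
Area = ½·CB·BA·sin B ≈ 49.092.
The altitude from A has length 2·area/CB ≈ 4.9092.

4.91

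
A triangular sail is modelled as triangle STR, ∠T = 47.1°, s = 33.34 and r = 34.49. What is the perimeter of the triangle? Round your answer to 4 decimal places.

perimeter ≈ 94.9519

By the law of cosines, t² = r² + s² − 2·r·s·cos T = 735.6, so t ≈ 27.122.
Semiperimeter p = (33.34+27.122+34.49)/2 = 47.476.
Perimeter = 33.34 + 27.122 + 34.49 = 94.952.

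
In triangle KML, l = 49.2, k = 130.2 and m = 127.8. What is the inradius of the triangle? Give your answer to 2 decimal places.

Semiperimeter s = (130.2 + 127.8 + 49.2)/2 = 153.6.
Heron's formula: area = √(153.6·23.4·25.8·104.4) ≈ 3111.5.
Inradius = area/s = 3111.5/153.6 ≈ 20.257.

r ≈ 20.26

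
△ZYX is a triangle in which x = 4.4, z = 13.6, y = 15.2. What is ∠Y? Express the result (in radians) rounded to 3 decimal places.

By the law of cosines, cos Y = (x² + z² − y²) / (2·x·z) ≈ -0.22326, so ∠Y ≈ 1.796 rad.

∠Y ≈ 1.796 rad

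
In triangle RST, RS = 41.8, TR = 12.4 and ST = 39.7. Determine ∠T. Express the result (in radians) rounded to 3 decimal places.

1.588

By the law of cosines, cos T = (ST² + TR² − RS²) / (2·ST·TR) ≈ -0.01766, so ∠T ≈ 1.588 rad.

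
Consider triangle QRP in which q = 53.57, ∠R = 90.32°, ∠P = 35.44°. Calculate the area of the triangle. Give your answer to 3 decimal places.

area ≈ 1025.295

The third angle is ∠Q = 180° − ∠R − ∠P = 54.24°.
Law of sines: r = q·sin R/sin Q ≈ 66.015.
Law of sines: p = q·sin P/sin Q ≈ 38.279.
Area = ½·q·r·sin P ≈ 1025.3.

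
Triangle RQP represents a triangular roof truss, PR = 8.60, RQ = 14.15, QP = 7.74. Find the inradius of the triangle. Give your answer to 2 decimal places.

1.89

Semiperimeter s = (7.74 + 8.6 + 14.15)/2 = 15.245.
Heron's formula: area = √(15.245·7.505·6.645·1.095) ≈ 28.853.
Inradius = area/s = 28.853/15.245 ≈ 1.8926.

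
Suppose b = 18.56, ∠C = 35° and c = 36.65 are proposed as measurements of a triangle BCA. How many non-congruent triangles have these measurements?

b·sin C = 18.56·sin(35°) ≈ 10.65.
Since c ≥ b, exactly one triangle exists.

1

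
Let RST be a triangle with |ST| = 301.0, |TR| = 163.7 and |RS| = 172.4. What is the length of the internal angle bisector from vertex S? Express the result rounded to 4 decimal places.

t_S ≈ 213.7460

By the law of cosines, cos S = (|RS|² + |ST|² − |TR|²) / (2·|RS|·|ST|) ≈ 0.90114, so ∠S ≈ 25.69°.
The bisector from S has length 2·|RS|·|ST|·cos(∠S/2)/(|RS|+|ST|) ≈ 213.75.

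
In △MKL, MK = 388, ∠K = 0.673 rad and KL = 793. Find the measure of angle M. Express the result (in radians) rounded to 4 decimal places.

By the law of cosines, LM² = MK² + KL² − 2·MK·KL·cos K = 2.982e+05, so LM ≈ 546.08.
Law of cosines again: cos M = (LM² + MK² − KL²)/(2·LM·MK) ≈ -0.42501, so ∠M ≈ 2.010 rad.

2.0098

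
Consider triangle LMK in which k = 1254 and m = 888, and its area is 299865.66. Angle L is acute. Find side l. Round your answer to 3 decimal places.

From area = ½·m·k·sin L, we get sin L = 2·area/(m·k) ≈ 0.53858.
Taking the acute solution, ∠L ≈ 32.59°.
Law of cosines then gives l ≈ 696.1.

696.098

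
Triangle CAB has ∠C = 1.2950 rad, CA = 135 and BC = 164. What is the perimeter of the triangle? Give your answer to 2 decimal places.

By the law of cosines, AB² = BC² + CA² − 2·BC·CA·cos C = 33063, so AB ≈ 181.83.
Semiperimeter s = (181.83+164+135)/2 = 240.42.
Perimeter = 181.83 + 164 + 135 = 480.83.

perimeter ≈ 480.83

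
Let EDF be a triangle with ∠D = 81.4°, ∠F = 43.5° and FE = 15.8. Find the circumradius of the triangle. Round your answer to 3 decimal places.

The third angle is ∠E = 180° − ∠D − ∠F = 55.10°.
Law of sines: DF = FE·sin E/sin D ≈ 13.106.
Law of sines: ED = FE·sin F/sin D ≈ 11.
Circumradius = FE/(2 sin D) ≈ 7.9898.

R ≈ 7.990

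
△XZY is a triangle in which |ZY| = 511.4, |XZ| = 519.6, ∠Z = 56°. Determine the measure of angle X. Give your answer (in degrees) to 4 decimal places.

61.1430

By the law of cosines, |YX|² = |XZ|² + |ZY|² − 2·|XZ|·|ZY|·cos Z = 2.3433e+05, so |YX| ≈ 484.08.
Law of cosines again: cos X = (|YX|² + |XZ|² − |ZY|²)/(2·|YX|·|XZ|) ≈ 0.48262, so ∠X ≈ 61.14°.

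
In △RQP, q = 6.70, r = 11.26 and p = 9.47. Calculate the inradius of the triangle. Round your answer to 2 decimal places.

Semiperimeter s = (11.26 + 6.7 + 9.47)/2 = 13.715.
Heron's formula: area = √(13.715·2.455·7.015·4.245) ≈ 31.665.
Inradius = area/s = 31.665/13.715 ≈ 2.3088.

2.31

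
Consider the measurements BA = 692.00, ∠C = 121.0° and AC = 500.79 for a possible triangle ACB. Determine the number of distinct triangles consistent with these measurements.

1

AC·sin C = 500.79·sin(121.0°) ≈ 429.3.
Since ∠C is not acute, a triangle exists only if BA > AC; here BA > AC, so there is exactly one triangle.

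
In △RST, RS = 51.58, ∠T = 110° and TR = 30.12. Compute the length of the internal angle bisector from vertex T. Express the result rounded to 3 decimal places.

Law of sines: sin S = TR·sin T/RS ≈ 0.54873.
Since RS ≥ TR, only the acute value applies: ∠S ≈ 33.28°.
Then ∠R = 180° − ∠T − ∠S ≈ 36.72°.
Law of sines gives ST = RS·sin R/sin T ≈ 32.819.
The bisector from T has length 2·ST·TR·cos(∠T/2)/(ST+TR) ≈ 18.017.

t_T ≈ 18.017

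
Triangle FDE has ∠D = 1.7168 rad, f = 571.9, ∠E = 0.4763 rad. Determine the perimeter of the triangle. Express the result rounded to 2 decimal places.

1590.96

The third angle is ∠F = π − ∠D − ∠E = 0.9485 rad.
Law of sines: d = f·sin D/sin F ≈ 696.36.
Law of sines: e = f·sin E/sin F ≈ 322.71.
Semiperimeter s = (571.9+696.36+322.71)/2 = 795.48.
Perimeter = 571.9 + 696.36 + 322.71 = 1591.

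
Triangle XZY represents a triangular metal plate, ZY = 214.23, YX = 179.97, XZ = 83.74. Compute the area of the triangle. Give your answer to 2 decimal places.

Semiperimeter s = (214.23 + 179.97 + 83.74)/2 = 238.97.
Heron's formula: area = √(238.97·24.74·59·155.23) ≈ 7358.4.

7358.43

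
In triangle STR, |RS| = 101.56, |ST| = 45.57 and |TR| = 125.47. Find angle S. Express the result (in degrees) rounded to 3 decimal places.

By the law of cosines, cos S = (|RS|² + |ST|² − |TR|²) / (2·|RS|·|ST|) ≈ -0.36210, so ∠S ≈ 111.23°.

111.229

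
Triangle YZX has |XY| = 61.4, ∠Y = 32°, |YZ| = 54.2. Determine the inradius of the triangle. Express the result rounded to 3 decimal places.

11.899

By the law of cosines, |ZX|² = |XY|² + |YZ|² − 2·|XY|·|YZ|·cos Y = 1063.2, so |ZX| ≈ 32.607.
Area = ½·|XY|·|YZ|·sin Y ≈ 881.75.
Semiperimeter s = (32.607+61.4+54.2)/2 = 74.103.
Inradius = area/s = 881.75/74.103 ≈ 11.899.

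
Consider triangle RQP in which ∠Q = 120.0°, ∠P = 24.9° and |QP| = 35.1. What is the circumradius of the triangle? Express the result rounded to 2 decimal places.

The third angle is ∠R = 180° − ∠Q − ∠P = 35.10°.
Law of sines: |PR| = |QP|·sin Q/sin R ≈ 52.865.
Law of sines: |RQ| = |QP|·sin P/sin R ≈ 25.701.
Circumradius = |QP|/(2 sin R) ≈ 30.521.

30.52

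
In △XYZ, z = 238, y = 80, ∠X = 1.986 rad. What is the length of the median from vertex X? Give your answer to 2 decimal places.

By the law of cosines, x² = y² + z² − 2·y·z·cos X = 78405, so x ≈ 280.01.
Median from X: ½√(2·y² + 2·z² − x²) ≈ 109.18.

m_X ≈ 109.18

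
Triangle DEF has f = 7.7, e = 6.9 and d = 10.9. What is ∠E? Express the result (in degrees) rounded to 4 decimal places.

By the law of cosines, cos E = (f² + d² − e²) / (2·f·d) ≈ 0.77737, so ∠E ≈ 38.98°.

∠E ≈ 38.9792°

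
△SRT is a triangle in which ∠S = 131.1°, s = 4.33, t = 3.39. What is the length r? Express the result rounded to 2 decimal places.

1.27

Law of sines: sin T = t·sin S/s ≈ 0.58997.
Since s ≥ t, only the acute value applies: ∠T ≈ 36.16°.
Then ∠R = 180° − ∠S − ∠T ≈ 12.74°.
Law of sines gives r = s·sin R/sin S ≈ 1.2676.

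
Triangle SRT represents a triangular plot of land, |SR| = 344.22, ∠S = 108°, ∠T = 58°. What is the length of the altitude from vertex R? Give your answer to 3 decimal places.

The third angle is ∠R = 180° − ∠T − ∠S = 14.00°.
Law of sines: |RT| = |SR|·sin S/sin T ≈ 386.03.
Law of sines: |TS| = |SR|·sin R/sin T ≈ 98.195.
Area = ½·|SR|·|RT|·sin R ≈ 16073.
The altitude from R has length 2·area/|TS| ≈ 327.37.

h_R ≈ 327.373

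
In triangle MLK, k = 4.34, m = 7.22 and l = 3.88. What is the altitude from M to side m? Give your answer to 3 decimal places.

h_M ≈ 1.961

Semiperimeter s = (7.22 + 3.88 + 4.34)/2 = 7.72.
Heron's formula: area = √(7.72·0.5·3.84·3.38) ≈ 7.0781.
The altitude from M has length 2·area/m ≈ 1.9607.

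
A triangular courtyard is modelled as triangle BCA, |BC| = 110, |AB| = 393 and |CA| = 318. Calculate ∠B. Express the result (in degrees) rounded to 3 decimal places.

∠B ≈ 40.825°

By the law of cosines, cos B = (|AB|² + |BC|² − |CA|²) / (2·|AB|·|BC|) ≈ 0.75671, so ∠B ≈ 40.83°.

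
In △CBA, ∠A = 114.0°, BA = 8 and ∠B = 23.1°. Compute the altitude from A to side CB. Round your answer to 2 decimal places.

The third angle is ∠C = 180° − ∠B − ∠A = 42.90°.
Law of sines: AC = BA·sin B/sin C ≈ 4.6108.
Law of sines: CB = BA·sin A/sin C ≈ 10.736.
Area = ½·BA·AC·sin A ≈ 16.849.
The altitude from A has length 2·area/CB ≈ 3.1387.

3.14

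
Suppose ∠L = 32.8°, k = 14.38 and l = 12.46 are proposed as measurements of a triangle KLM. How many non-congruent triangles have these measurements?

2

k·sin L = 14.38·sin(32.8°) ≈ 7.79.
Since k sin L < l < k (7.79 < 12.46 < 14.38), two triangles exist.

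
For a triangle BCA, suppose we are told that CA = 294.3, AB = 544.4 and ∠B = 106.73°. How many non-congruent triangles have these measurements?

AB·sin B = 544.4·sin(106.73°) ≈ 521.4.
Since ∠B is not acute, a triangle exists only if CA > AB; here CA ≤ AB, so there is no triangle.

0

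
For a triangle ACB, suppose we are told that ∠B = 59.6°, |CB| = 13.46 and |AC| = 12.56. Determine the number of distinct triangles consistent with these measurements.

|CB|·sin B = 13.46·sin(59.6°) ≈ 11.61.
Since |CB| sin B < |AC| < |CB| (11.61 < 12.56 < 13.46), two triangles exist.

2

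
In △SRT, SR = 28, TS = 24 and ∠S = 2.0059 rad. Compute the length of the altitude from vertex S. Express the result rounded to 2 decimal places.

By the law of cosines, RT² = TS² + SR² − 2·TS·SR·cos S = 1926.5, so RT ≈ 43.892.
Area = ½·TS·SR·sin S ≈ 304.69.
The altitude from S has length 2·area/RT ≈ 13.884.

13.88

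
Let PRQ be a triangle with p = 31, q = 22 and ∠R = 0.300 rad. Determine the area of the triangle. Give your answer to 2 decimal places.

100.77

Area = ½·q·p·sin R ≈ 100.77.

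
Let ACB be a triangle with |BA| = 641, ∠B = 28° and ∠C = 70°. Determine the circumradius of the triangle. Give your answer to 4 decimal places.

The third angle is ∠A = 180° − ∠C − ∠B = 82.00°.
Law of sines: |CB| = |BA|·sin A/sin C ≈ 675.5.
Law of sines: |AC| = |BA|·sin B/sin C ≈ 320.24.
Circumradius = |BA|/(2 sin C) ≈ 341.07.

R ≈ 341.0690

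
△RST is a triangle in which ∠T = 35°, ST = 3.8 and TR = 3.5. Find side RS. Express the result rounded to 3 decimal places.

2.214

By the law of cosines, RS² = ST² + TR² − 2·ST·TR·cos T = 4.9006, so RS ≈ 2.2137.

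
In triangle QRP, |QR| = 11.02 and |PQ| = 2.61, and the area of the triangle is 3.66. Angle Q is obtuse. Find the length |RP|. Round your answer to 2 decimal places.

13.56

From area = ½·|PQ|·|QR|·sin Q, we get sin Q = 2·area/(|PQ|·|QR|) ≈ 0.25450.
Taking the obtuse solution, ∠Q ≈ 165.26°.
Law of cosines then gives |RP| ≈ 13.56.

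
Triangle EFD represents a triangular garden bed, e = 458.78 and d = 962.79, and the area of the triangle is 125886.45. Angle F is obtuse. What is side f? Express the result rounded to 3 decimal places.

1365.028

From area = ½·d·e·sin F, we get sin F = 2·area/(d·e) ≈ 0.57000.
Taking the obtuse solution, ∠F ≈ 145.25°.
Law of cosines then gives f ≈ 1365.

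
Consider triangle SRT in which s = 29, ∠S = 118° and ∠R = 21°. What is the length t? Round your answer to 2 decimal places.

21.55

The third angle is ∠T = 180° − ∠S − ∠R = 41.00°.
Law of sines: t = s·sin T/sin S ≈ 21.548.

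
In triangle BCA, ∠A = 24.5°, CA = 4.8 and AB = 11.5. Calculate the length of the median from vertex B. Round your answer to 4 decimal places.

By the law of cosines, BC² = CA² + AB² − 2·CA·AB·cos A = 54.83, so BC ≈ 7.4047.
Median from B: ½√(2·AB² + 2·BC² − CA²) ≈ 9.3691.

m_B ≈ 9.3691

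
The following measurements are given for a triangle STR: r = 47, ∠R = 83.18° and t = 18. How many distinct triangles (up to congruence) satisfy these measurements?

1

t·sin R = 18·sin(83.18°) ≈ 17.87.
Since r ≥ t, exactly one triangle exists.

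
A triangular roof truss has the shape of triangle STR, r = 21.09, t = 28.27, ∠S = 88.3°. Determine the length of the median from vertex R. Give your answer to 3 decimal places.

m_R ≈ 29.878

By the law of cosines, s² = t² + r² − 2·t·r·cos S = 1208.6, so s ≈ 34.765.
Median from R: ½√(2·s² + 2·t² − r²) ≈ 29.878.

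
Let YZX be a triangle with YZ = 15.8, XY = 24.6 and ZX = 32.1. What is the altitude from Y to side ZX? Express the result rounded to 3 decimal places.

Semiperimeter s = (32.1 + 24.6 + 15.8)/2 = 36.25.
Heron's formula: area = √(36.25·4.15·11.65·20.45) ≈ 189.32.
The altitude from Y has length 2·area/ZX ≈ 11.795.

11.795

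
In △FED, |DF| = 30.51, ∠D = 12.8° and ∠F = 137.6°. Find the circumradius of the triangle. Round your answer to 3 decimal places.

30.884

The third angle is ∠E = 180° − ∠D − ∠F = 29.60°.
Law of sines: |ED| = |DF|·sin F/sin E ≈ 41.651.
Law of sines: |FE| = |DF|·sin D/sin E ≈ 13.685.
Circumradius = |DF|/(2 sin E) ≈ 30.884.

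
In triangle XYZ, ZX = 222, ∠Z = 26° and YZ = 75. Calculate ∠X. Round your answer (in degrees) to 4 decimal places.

By the law of cosines, XY² = YZ² + ZX² − 2·YZ·ZX·cos Z = 24979, so XY ≈ 158.05.
Law of cosines again: cos X = (ZX² + XY² − YZ²)/(2·ZX·XY) ≈ 0.97812, so ∠X ≈ 12.01°.

12.0066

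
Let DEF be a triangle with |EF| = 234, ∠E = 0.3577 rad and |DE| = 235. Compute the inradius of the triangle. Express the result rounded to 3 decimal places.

By the law of cosines, |FD|² = |DE|² + |EF|² − 2·|DE|·|EF|·cos E = 6962.2, so |FD| ≈ 83.44.
Area = ½·|DE|·|EF|·sin E ≈ 9626.6.
Semiperimeter s = (234+83.44+235)/2 = 276.22.
Inradius = area/s = 9626.6/276.22 ≈ 34.851.

34.851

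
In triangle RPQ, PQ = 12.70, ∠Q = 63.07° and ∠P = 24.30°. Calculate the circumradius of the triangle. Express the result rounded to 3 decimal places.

The third angle is ∠R = 180° − ∠P − ∠Q = 92.63°.
Law of sines: QR = PQ·sin P/sin R ≈ 5.2317.
Law of sines: RP = PQ·sin Q/sin R ≈ 11.335.
Circumradius = PQ/(2 sin R) ≈ 6.3567.

6.357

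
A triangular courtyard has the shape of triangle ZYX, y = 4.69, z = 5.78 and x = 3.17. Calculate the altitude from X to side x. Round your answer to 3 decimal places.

4.685

Semiperimeter s = (5.78 + 4.69 + 3.17)/2 = 6.82.
Heron's formula: area = √(6.82·1.04·2.13·3.65) ≈ 7.4258.
The altitude from X has length 2·area/x ≈ 4.6851.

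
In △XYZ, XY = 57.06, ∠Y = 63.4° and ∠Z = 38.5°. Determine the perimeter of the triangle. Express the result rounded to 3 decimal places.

The third angle is ∠X = 180° − ∠Y − ∠Z = 78.10°.
Law of sines: YZ = XY·sin X/sin Z ≈ 89.691.
Law of sines: ZX = XY·sin Y/sin Z ≈ 81.959.
Semiperimeter s = (89.691+81.959+57.06)/2 = 114.35.
Perimeter = 89.691 + 81.959 + 57.06 = 228.71.

perimeter ≈ 228.709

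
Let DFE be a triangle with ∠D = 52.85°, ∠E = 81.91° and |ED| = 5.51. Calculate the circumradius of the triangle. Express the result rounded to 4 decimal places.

The third angle is ∠F = 180° − ∠E − ∠D = 45.24°.
Law of sines: |FE| = |ED|·sin D/sin F ≈ 6.1851.
Law of sines: |DF| = |ED|·sin E/sin F ≈ 7.6827.
Circumradius = |ED|/(2 sin F) ≈ 3.8799.

3.8799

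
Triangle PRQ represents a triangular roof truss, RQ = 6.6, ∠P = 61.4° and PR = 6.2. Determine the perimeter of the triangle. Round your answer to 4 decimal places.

Law of sines: sin Q = PR·sin P/RQ ≈ 0.82477.
Since RQ ≥ PR, only the acute value applies: ∠Q ≈ 55.57°.
Then ∠R = 180° − ∠P − ∠Q ≈ 63.03°.
Law of sines gives QP = RQ·sin R/sin P ≈ 6.7.
Semiperimeter s = (6.6+6.7+6.2)/2 = 9.75.
Perimeter = 6.6 + 6.7 + 6.2 = 19.5.

perimeter ≈ 19.5000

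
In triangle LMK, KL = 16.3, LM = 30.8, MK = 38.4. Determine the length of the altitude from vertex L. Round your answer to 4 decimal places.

Semiperimeter s = (38.4 + 16.3 + 30.8)/2 = 42.75.
Heron's formula: area = √(42.75·4.35·26.45·11.95) ≈ 242.44.
The altitude from L has length 2·area/MK ≈ 12.627.

12.6272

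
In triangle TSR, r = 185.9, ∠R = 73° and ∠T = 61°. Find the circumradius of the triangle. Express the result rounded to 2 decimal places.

97.20

The third angle is ∠S = 180° − ∠R − ∠T = 46.00°.
Law of sines: t = r·sin T/sin R ≈ 170.02.
Law of sines: s = r·sin S/sin R ≈ 139.84.
Circumradius = r/(2 sin R) ≈ 97.197.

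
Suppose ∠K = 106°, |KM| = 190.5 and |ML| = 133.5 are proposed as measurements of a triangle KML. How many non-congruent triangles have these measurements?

0

|KM|·sin K = 190.5·sin(106°) ≈ 183.1.
Since ∠K is not acute, a triangle exists only if |ML| > |KM|; here |ML| ≤ |KM|, so there is no triangle.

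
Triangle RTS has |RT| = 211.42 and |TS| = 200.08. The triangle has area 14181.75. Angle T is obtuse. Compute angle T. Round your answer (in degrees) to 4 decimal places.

137.8930

From area = ½·|RT|·|TS|·sin T, we get sin T = 2·area/(|RT|·|TS|) ≈ 0.67052.
Taking the obtuse solution, ∠T ≈ 137.89°.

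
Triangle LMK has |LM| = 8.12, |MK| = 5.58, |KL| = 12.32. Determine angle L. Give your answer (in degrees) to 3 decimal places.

∠L ≈ 21.165°

By the law of cosines, cos L = (|KL|² + |LM|² − |MK|²) / (2·|KL|·|LM|) ≈ 0.93254, so ∠L ≈ 21.17°.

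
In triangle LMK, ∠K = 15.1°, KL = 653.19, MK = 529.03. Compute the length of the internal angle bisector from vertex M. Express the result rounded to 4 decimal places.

t_M ≈ 142.3351

By the law of cosines, LM² = MK² + KL² − 2·MK·KL·cos K = 39278, so LM ≈ 198.19.
Law of cosines again: cos M = (LM² + MK² − KL²)/(2·LM·MK) ≈ -0.51268, so ∠M ≈ 120.84°.
The bisector from M has length 2·LM·MK·cos(∠M/2)/(LM+MK) ≈ 142.34.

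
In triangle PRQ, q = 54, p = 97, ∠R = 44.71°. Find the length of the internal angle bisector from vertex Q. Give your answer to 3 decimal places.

t_Q ≈ 77.887

By the law of cosines, r² = q² + p² − 2·q·p·cos R = 4880, so r ≈ 69.857.
Law of cosines again: cos Q = (p² + r² − q²)/(2·p·r) ≈ 0.83920, so ∠Q ≈ 32.94°.
The bisector from Q has length 2·p·r·cos(∠Q/2)/(p+r) ≈ 77.887.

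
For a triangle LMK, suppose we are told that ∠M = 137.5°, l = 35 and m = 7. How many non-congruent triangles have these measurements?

l·sin M = 35·sin(137.5°) ≈ 23.65.
Since ∠M is not acute, a triangle exists only if m > l; here m ≤ l, so there is no triangle.

0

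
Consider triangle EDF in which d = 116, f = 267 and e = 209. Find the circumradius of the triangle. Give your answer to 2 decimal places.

139.58

By the law of cosines, cos E = (d² + f² − e²) / (2·d·f) ≈ 0.66292, so ∠E ≈ 48.48°.
Circumradius = e/(2 sin E) ≈ 139.58.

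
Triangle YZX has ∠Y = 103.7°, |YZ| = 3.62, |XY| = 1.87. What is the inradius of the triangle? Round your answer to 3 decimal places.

r ≈ 0.662

By the law of cosines, |ZX|² = |XY|² + |YZ|² − 2·|XY|·|YZ|·cos Y = 19.808, so |ZX| ≈ 4.4506.
Area = ½·|XY|·|YZ|·sin Y ≈ 3.2884.
Semiperimeter s = (4.4506+1.87+3.62)/2 = 4.9703.
Inradius = area/s = 3.2884/4.9703 ≈ 0.66161.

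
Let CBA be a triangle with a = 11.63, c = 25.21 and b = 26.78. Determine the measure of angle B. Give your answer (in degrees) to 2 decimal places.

∠B ≈ 84.75°

By the law of cosines, cos B = (a² + c² − b²) / (2·a·c) ≈ 0.09146, so ∠B ≈ 84.75°.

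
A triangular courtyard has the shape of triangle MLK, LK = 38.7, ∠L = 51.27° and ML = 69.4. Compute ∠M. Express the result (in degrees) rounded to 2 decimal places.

33.75

By the law of cosines, KM² = ML² + LK² − 2·ML·LK·cos L = 2953.3, so KM ≈ 54.345.
Law of cosines again: cos M = (KM² + ML² − LK²)/(2·KM·ML) ≈ 0.83150, so ∠M ≈ 33.75°.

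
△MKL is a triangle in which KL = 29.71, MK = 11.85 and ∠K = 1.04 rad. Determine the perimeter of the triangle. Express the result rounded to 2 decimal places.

perimeter ≈ 67.38

By the law of cosines, LM² = MK² + KL² − 2·MK·KL·cos K = 666.66, so LM ≈ 25.82.
Semiperimeter s = (29.71+25.82+11.85)/2 = 33.69.
Perimeter = 29.71 + 25.82 + 11.85 = 67.38.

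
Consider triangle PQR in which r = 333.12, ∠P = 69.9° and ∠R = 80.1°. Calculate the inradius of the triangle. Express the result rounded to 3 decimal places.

64.522

The third angle is ∠Q = 180° − ∠R − ∠P = 30.00°.
Law of sines: p = r·sin P/sin R ≈ 317.56.
Law of sines: q = r·sin Q/sin R ≈ 169.08.
Area = ½·r·p·sin Q ≈ 26446.
Semiperimeter s = (317.56+169.08+333.12)/2 = 409.88.
Inradius = area/s = 26446/409.88 ≈ 64.522.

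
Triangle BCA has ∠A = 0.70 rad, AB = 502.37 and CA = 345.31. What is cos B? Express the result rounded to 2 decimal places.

By the law of cosines, BC² = CA² + AB² − 2·CA·AB·cos A = 1.0626e+05, so BC ≈ 325.97.
Law of cosines again: cos B = (AB² + BC² − CA²)/(2·AB·BC) ≈ 0.73094, so ∠B ≈ 0.751 rad.

cos B ≈ 0.73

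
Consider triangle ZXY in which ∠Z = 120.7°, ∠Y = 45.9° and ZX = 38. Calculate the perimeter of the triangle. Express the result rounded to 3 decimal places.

perimeter ≈ 95.763

The third angle is ∠X = 180° − ∠Y − ∠Z = 13.40°.
Law of sines: XY = ZX·sin Z/sin Y ≈ 45.499.
Law of sines: YZ = ZX·sin X/sin Y ≈ 12.263.
Semiperimeter s = (45.499+12.263+38)/2 = 47.881.
Perimeter = 45.499 + 12.263 + 38 = 95.763.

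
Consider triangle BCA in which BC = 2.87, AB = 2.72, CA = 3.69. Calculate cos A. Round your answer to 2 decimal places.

By the law of cosines, cos A = (CA² + AB² − BC²) / (2·CA·AB) ≈ 0.63654, so ∠A ≈ 50.47°.

cos A ≈ 0.64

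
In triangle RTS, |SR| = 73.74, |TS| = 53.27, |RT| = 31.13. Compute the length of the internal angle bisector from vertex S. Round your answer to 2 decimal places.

By the law of cosines, cos S = (|TS|² + |SR|² − |RT|²) / (2·|TS|·|SR|) ≈ 0.92999, so ∠S ≈ 21.57°.
The bisector from S has length 2·|TS|·|SR|·cos(∠S/2)/(|TS|+|SR|) ≈ 60.763.

t_S ≈ 60.76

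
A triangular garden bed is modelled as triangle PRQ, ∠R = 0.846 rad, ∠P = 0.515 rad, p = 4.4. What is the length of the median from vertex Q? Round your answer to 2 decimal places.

m_Q ≈ 3.60

The third angle is ∠Q = π − ∠P − ∠R = 1.781 rad.
Law of sines: r = p·sin R/sin P ≈ 6.6878.
Law of sines: q = p·sin Q/sin P ≈ 8.7375.
Median from Q: ½√(2·p² + 2·r² − q²) ≈ 3.5997.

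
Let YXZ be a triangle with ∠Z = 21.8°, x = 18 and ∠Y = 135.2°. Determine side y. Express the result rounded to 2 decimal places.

The third angle is ∠X = 180° − ∠Z − ∠Y = 23.00°.
Law of sines: y = x·sin Y/sin X ≈ 32.461.

32.46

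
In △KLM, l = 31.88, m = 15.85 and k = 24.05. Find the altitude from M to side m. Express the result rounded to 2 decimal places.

Semiperimeter s = (24.05 + 31.88 + 15.85)/2 = 35.89.
Heron's formula: area = √(35.89·11.84·4.01·20.04) ≈ 184.79.
The altitude from M has length 2·area/m ≈ 23.318.

h_M ≈ 23.32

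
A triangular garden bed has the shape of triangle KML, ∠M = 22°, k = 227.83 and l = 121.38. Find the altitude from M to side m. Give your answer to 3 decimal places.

By the law of cosines, m² = l² + k² − 2·l·k·cos M = 15359, so m ≈ 123.93.
Area = ½·l·k·sin M ≈ 5179.7.
The altitude from M has length 2·area/m ≈ 83.59.

h_M ≈ 83.590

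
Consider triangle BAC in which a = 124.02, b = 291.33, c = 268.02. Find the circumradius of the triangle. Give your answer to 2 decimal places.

R ≈ 145.76

By the law of cosines, cos B = (a² + c² − b²) / (2·a·c) ≈ 0.03524, so ∠B ≈ 87.98°.
Circumradius = b/(2 sin B) ≈ 145.76.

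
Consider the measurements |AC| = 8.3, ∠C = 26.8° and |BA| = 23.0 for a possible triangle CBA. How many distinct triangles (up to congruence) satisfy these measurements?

|AC|·sin C = 8.3·sin(26.8°) ≈ 3.742.
Since |BA| ≥ |AC|, exactly one triangle exists.

1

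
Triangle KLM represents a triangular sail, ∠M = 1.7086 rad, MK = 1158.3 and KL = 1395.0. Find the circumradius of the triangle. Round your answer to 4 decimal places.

Law of sines: sin L = MK·sin M/KL ≈ 0.82245.
Since KL ≥ MK, only the acute value applies: ∠L ≈ 0.9657 rad.
Then ∠K = π − ∠M − ∠L ≈ 0.4673 rad.
Law of sines gives LM = KL·sin K/sin M ≈ 634.41.
Circumradius = KL/(2 sin M) ≈ 704.18.

704.1755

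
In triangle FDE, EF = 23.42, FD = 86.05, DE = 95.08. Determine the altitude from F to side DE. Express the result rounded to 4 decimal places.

Semiperimeter s = (95.08 + 23.42 + 86.05)/2 = 102.28.
Heron's formula: area = √(102.28·7.195·78.855·16.225) ≈ 970.3.
The altitude from F has length 2·area/DE ≈ 20.41.

20.4102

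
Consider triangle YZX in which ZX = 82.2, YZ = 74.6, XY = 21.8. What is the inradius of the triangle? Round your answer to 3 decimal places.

Semiperimeter s = (82.2 + 21.8 + 74.6)/2 = 89.3.
Heron's formula: area = √(89.3·7.1·67.5·14.7) ≈ 793.17.
Inradius = area/s = 793.17/89.3 ≈ 8.8821.

8.882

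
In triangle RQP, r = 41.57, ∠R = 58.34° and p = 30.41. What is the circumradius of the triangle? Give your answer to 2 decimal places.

24.42

Law of sines: sin P = p·sin R/r ≈ 0.62267.
Since r ≥ p, only the acute value applies: ∠P ≈ 38.51°.
Then ∠Q = 180° − ∠R − ∠P ≈ 83.15°.
Law of sines gives q = r·sin Q/sin R ≈ 48.489.
Circumradius = r/(2 sin R) ≈ 24.419.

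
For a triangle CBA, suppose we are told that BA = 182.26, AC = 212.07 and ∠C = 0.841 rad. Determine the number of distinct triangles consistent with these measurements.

AC·sin C = 212.07·sin(0.841 rad) ≈ 158.1.
Since AC sin C < BA < AC (158.1 < 182.26 < 212.07), two triangles exist.

2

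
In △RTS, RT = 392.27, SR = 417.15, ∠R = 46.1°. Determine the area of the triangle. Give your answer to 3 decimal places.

58953.846

Area = ½·SR·RT·sin R ≈ 58954.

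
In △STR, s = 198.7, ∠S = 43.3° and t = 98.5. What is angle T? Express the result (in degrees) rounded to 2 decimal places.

∠T ≈ 19.88°

Law of sines: sin T = t·sin S/s ≈ 0.33998.
Since s ≥ t, only the acute value applies: ∠T ≈ 19.88°.
Then ∠R = 180° − ∠S − ∠T ≈ 116.82°.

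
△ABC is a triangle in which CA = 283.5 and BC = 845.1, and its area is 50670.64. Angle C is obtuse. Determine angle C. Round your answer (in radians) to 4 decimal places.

From area = ½·BC·CA·sin C, we get sin C = 2·area/(BC·CA) ≈ 0.42299.
Taking the obtuse solution, ∠C ≈ 2.705 rad.

2.7049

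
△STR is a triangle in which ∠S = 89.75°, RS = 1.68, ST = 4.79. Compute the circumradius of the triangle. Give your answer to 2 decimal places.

By the law of cosines, TR² = RS² + ST² − 2·RS·ST·cos S = 25.696, so TR ≈ 5.0691.
Area = ½·RS·ST·sin S ≈ 4.0236.
Circumradius = TR/(2 sin S) ≈ 2.5346.

2.53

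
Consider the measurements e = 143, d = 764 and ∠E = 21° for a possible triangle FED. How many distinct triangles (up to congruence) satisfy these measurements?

0

d·sin E = 764·sin(21°) ≈ 273.8.
Since e = 143 < 273.8 = d sin E, no triangle exists.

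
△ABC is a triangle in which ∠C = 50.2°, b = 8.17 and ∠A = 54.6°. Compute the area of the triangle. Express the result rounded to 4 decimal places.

The third angle is ∠B = 180° − ∠C − ∠A = 75.20°.
Law of sines: a = b·sin A/sin B ≈ 6.8881.
Law of sines: c = b·sin C/sin B ≈ 6.4923.
Area = ½·b·a·sin C ≈ 21.618.

area ≈ 21.6179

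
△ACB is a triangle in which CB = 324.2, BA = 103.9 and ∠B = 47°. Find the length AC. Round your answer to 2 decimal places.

By the law of cosines, AC² = CB² + BA² − 2·CB·BA·cos B = 69955, so AC ≈ 264.49.

264.49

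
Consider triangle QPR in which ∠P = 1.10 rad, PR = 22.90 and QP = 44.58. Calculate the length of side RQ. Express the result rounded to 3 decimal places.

By the law of cosines, RQ² = QP² + PR² − 2·QP·PR·cos P = 1585.7, so RQ ≈ 39.82.

39.820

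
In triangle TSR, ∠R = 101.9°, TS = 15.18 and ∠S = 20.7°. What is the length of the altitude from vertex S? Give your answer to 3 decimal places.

The third angle is ∠T = 180° − ∠S − ∠R = 57.40°.
Law of sines: SR = TS·sin T/sin R ≈ 13.069.
Law of sines: RT = TS·sin S/sin R ≈ 5.4836.
Area = ½·TS·SR·sin S ≈ 35.063.
The altitude from S has length 2·area/RT ≈ 12.788.

12.788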